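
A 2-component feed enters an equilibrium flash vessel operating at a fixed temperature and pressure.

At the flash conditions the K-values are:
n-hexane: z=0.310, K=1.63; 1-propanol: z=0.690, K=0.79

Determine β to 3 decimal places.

β = 0.381

Let β = V/F and solve Σ zᵢ(Kᵢ−1)/(1+β(Kᵢ−1)) = 0.
Feasibility: ΣzᵢKᵢ = 1.050, Σzᵢ/Kᵢ = 1.064 — both > 1, two phases present.
Binary case is linear: z₁(K₁−1)(1+β(K₂−1)) + z₂(K₂−1)(1+β(K₁−1)) = 0
⇒ β = [z₁(K₁−1)+z₂(K₂−1)] / [−(K₁−1)(K₂−1)] = 0.0504/0.1323 = 0.381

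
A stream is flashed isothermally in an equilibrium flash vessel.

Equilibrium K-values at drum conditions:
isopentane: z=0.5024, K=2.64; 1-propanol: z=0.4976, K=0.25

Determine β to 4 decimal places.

Let β = V/F and solve Σ zᵢ(Kᵢ−1)/(1+β(Kᵢ−1)) = 0.
Feasibility: ΣzᵢKᵢ = 1.4507, Σzᵢ/Kᵢ = 2.1807 — both > 1, two phases present.
Binary case is linear: z₁(K₁−1)(1+β(K₂−1)) + z₂(K₂−1)(1+β(K₁−1)) = 0
⇒ β = [z₁(K₁−1)+z₂(K₂−1)] / [−(K₁−1)(K₂−1)] = 0.45074/1.23000 = 0.3665

β = 0.3665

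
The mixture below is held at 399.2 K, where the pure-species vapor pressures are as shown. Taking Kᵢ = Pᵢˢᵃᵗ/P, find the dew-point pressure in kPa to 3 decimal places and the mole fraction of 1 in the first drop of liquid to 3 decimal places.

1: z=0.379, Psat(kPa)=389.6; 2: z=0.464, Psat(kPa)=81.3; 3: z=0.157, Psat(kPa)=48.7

At the dew point ψ → 1, so Σzᵢ/Kᵢ = 1 with Kᵢ = Pᵢˢᵃᵗ/P ⇒ 1/P = Σzᵢ/Pᵢˢᵃᵗ.
1/P = 0.379/389.6 + 0.464/81.3 + 0.157/48.7 = 0.009904 ⇒ P = 100.971 kPa
xᵢ = zᵢP/Pᵢˢᵃᵗ ⇒ x_1 = 0.379·100.971/389.6 = 0.098

Pdew = 100.971 kPa, x_1 = 0.098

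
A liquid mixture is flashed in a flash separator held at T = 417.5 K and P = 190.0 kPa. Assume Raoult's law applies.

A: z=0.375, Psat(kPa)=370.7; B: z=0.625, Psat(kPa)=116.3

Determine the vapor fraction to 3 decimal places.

ψ = 0.310

Raoult's law: Kᵢ = Pᵢˢᵃᵗ/P = Pᵢˢᵃᵗ/190.0.
  K_A = 370.7/190.0 = 1.95105, K_B = 116.3/190.0 = 0.61211
Material balance + equilibrium reduce to Σ zᵢ(Kᵢ−1)/(1+ψ(Kᵢ−1)) = 0.
Feasibility: ΣzᵢKᵢ = 1.114, Σzᵢ/Kᵢ = 1.213 — both > 1, two phases present.
Binary case is linear: z₁(K₁−1)(1+ψ(K₂−1)) + z₂(K₂−1)(1+ψ(K₁−1)) = 0
⇒ ψ = [z₁(K₁−1)+z₂(K₂−1)] / [−(K₁−1)(K₂−1)] = 0.1142/0.3689 = 0.310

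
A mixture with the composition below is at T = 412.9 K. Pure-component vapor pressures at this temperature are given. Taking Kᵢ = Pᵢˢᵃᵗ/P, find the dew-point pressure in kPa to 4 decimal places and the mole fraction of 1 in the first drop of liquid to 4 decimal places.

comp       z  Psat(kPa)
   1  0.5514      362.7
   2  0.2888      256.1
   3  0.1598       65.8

Pdew = 196.9853 kPa, x_1 = 0.2995

At the dew point ψ → 1, so Σzᵢ/Kᵢ = 1 with Kᵢ = Pᵢˢᵃᵗ/P ⇒ 1/P = Σzᵢ/Pᵢˢᵃᵗ.
1/P = 0.5514/362.7 + 0.2888/256.1 + 0.1598/65.8 = 0.0050765 ⇒ P = 196.9853 kPa
xᵢ = zᵢP/Pᵢˢᵃᵗ ⇒ x_1 = 0.5514·196.9853/362.7 = 0.2995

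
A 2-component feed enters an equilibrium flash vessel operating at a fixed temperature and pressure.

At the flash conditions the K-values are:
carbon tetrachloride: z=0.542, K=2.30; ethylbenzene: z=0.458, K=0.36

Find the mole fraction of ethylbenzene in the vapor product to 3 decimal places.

Material balance + equilibrium reduce to Σ zᵢ(Kᵢ−1)/(1+ψ(Kᵢ−1)) = 0.
Check two-phase: ΣzᵢKᵢ = 1.411 > 1 and Σzᵢ/Kᵢ = 1.508 > 1, so g(0) = 0.411 > 0 and g(1) = -0.508 < 0.
Binary case is linear: z₁(K₁−1)(1+ψ(K₂−1)) + z₂(K₂−1)(1+ψ(K₁−1)) = 0
⇒ ψ = [z₁(K₁−1)+z₂(K₂−1)] / [−(K₁−1)(K₂−1)] = 0.4115/0.8320 = 0.495
Compositions from xᵢ = zᵢ/(1+ψ(Kᵢ−1)), yᵢ = Kᵢxᵢ:
  carbon tetrachloride: x = 0.330, y = 0.759
  ethylbenzene: x = 0.670, y = 0.241

y_ethylbenzene = 0.241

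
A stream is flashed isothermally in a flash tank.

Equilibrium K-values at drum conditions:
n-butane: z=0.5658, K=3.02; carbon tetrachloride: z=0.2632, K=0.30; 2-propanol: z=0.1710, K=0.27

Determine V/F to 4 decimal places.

V/F = 0.5797

Material balance + equilibrium reduce to Σ zᵢ(Kᵢ−1)/(1+V/F(Kᵢ−1)) = 0.
Check two-phase: ΣzᵢKᵢ = 1.8338 > 1 and Σzᵢ/Kᵢ = 1.6980 > 1, so g(0) = 0.8338 > 0 and g(1) = -0.6980 < 0.
Newton iteration, V/F⁰ = 0.53:
  V/F = 0.5300: g = 0.05546, g' = -1.1069 → V/F = 0.5801
  V/F = 0.5801: g = -0.00048, g' = -1.1292 → V/F = 0.5797
Converged at V/F = 0.5797.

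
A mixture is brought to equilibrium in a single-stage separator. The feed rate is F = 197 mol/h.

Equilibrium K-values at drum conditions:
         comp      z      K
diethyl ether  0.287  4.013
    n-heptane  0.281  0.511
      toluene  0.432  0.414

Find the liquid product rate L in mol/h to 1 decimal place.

L = 140.5 mol/h

Material balance + equilibrium reduce to Σ zᵢ(Kᵢ−1)/(1+V/F(Kᵢ−1)) = 0.
Check two-phase: ΣzᵢKᵢ = 1.474 > 1 and Σzᵢ/Kᵢ = 1.665 > 1, so g(0) = 0.474 > 0 and g(1) = -0.665 < 0.
Newton–Raphson from V/F = 0.5:
  V/F = 0.500: g = -0.1949, g' = -0.829 → V/F = 0.265
  V/F = 0.265: g = 0.0234, g' = -1.102 → V/F = 0.286
  V/F = 0.286: g = 0.0005, g' = -1.056 → V/F = 0.287
Converged at V/F = 0.287.
Then V = V/F·F = 0.2866·197 = 56.5 mol/h and L = F − V = 140.5 mol/h.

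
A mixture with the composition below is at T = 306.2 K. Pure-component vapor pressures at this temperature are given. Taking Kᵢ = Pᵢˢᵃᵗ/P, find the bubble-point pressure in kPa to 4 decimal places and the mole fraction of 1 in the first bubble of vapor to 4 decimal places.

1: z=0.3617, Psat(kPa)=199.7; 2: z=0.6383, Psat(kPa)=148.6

At the bubble point ψ → 0, so ΣzᵢKᵢ = 1 with Kᵢ = Pᵢˢᵃᵗ/P ⇒ P = ΣzᵢPᵢˢᵃᵗ.
P = 0.3617·199.7 + 0.6383·148.6 = 167.0829 kPa
yᵢ = zᵢPᵢˢᵃᵗ/P ⇒ y_1 = 0.3617·199.7/167.0829 = 0.4323

Pbub = 167.0829 kPa, y_1 = 0.4323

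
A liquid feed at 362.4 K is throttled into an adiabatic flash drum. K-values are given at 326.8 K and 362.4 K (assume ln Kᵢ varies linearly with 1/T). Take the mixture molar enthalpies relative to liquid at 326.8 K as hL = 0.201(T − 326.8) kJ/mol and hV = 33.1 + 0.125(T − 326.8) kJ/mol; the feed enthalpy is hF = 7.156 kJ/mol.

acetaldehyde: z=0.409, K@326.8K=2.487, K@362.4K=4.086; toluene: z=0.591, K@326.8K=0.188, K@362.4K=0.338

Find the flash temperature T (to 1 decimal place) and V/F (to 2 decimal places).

Adiabatic flash: solve Rachford–Rice at each trial T, then check hF = ψ·hV(T) + (1−ψ)·hL(T).
  T = 326.8 K: K = (2.487, 0.188), RR gives ψ = 0.106, H_out = 3.517 kJ/mol
  T = 362.4 K: K = (4.086, 0.338), RR gives ψ = 0.426, H_out = 20.113 kJ/mol
  T = 344.6 K: K = (3.229, 0.256), RR gives ψ = 0.285, H_out = 12.611 kJ/mol
  T = 335.7 K: K = (2.844, 0.220), RR gives ψ = 0.204, H_out = 8.402 kJ/mol
  T = 331.2 K: K = (2.660, 0.204), RR gives ψ = 0.157, H_out = 6.043 kJ/mol
  T = 333.4 K: K = (2.749, 0.212), RR gives ψ = 0.181, H_out = 7.220 kJ/mol
Linear interpolation between T = 331.2 (H_out = 6.043) and T = 333.4 (H_out = 7.220) on hF = 7.156 gives T ≈ 333.3 K, at which ψ = 0.18.

T = 333.3 K, V/F = 0.18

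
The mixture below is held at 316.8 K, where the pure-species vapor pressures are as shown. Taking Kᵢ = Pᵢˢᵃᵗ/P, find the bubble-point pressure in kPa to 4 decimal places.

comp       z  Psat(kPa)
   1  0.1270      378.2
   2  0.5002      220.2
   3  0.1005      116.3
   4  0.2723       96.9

Pbub = 196.2495 kPa

At the bubble point ψ → 0, so ΣzᵢKᵢ = 1 with Kᵢ = Pᵢˢᵃᵗ/P ⇒ P = ΣzᵢPᵢˢᵃᵗ.
P = 0.1270·378.2 + 0.5002·220.2 + 0.1005·116.3 + 0.2723·96.9 = 196.2495 kPa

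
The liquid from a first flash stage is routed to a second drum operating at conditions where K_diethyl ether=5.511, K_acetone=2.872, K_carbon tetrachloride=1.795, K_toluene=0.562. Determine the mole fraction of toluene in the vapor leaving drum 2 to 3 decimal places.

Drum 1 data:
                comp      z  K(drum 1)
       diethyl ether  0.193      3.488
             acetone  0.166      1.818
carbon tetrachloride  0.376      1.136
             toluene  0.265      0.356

Drum 1:
Rachford–Rice: g(ψ₁) = Σ zᵢ(Kᵢ−1)/(1+ψ₁(Kᵢ−1)) = 0.
g(0) = ΣzᵢKᵢ − 1 = 0.496 and g(1) = 1 − Σzᵢ/Kᵢ = -0.222, so a root lies in (0, 1).
Iterate (Newton) starting at ψ₁ = 0.48:
  ψ₁ = 0.480: g = 0.1173, g' = -0.542 → ψ₁ = 0.697
  ψ₁ = 0.697: g = -0.0006, g' = -0.572 → ψ₁ = 0.696
Converged at ψ₁ = 0.696.
Drum-1 compositions:
  diethyl ether: x = 0.071, y = 0.247
  acetone: x = 0.106, y = 0.192
  carbon tetrachloride: x = 0.344, y = 0.390
  toluene: x = 0.480, y = 0.171
Drum-2 feed = drum-1 liquid: z₂ = (0.0707, 0.1058, 0.3435, 0.4800).
Drum 2:
Newton–Raphson from ψ₂ = 0.5:
  ψ₂ = 0.500: g = 0.1265, g' = -0.497 → ψ₂ = 0.755
  ψ₂ = 0.755: g = 0.0112, g' = -0.428 → ψ₂ = 0.781
Converged at ψ₂ = 0.781.
  diethyl ether: x = 0.016, y = 0.086
  acetone: x = 0.043, y = 0.123
  carbon tetrachloride: x = 0.212, y = 0.380
  toluene: x = 0.729, y = 0.410

y_toluene (drum 2) = 0.410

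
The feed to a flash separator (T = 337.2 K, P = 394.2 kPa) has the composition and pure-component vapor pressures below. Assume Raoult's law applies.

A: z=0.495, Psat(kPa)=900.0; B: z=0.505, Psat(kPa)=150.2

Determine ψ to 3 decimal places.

ψ = 0.406

Raoult's law: Kᵢ = Pᵢˢᵃᵗ/P = Pᵢˢᵃᵗ/394.2.
  K_A = 900.0/394.2 = 2.28311, K_B = 150.2/394.2 = 0.38102
Binary case is linear: z₁(K₁−1)(1+ψ(K₂−1)) + z₂(K₂−1)(1+ψ(K₁−1)) = 0
⇒ ψ = [z₁(K₁−1)+z₂(K₂−1)] / [−(K₁−1)(K₂−1)] = 0.3226/0.7942 = 0.406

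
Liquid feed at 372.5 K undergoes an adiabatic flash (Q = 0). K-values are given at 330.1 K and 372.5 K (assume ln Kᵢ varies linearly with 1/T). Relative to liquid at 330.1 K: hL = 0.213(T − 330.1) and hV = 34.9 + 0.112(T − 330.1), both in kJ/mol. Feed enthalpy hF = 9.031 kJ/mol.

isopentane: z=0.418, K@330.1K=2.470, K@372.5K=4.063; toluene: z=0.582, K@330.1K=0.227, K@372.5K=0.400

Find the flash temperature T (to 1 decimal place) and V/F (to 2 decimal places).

Adiabatic flash: solve Rachford–Rice at each trial T, then check hF = ψ·hV(T) + (1−ψ)·hL(T).
  T = 330.1 K: K = (2.470, 0.227), RR gives ψ = 0.145, H_out = 5.055 kJ/mol
  T = 372.5 K: K = (4.063, 0.400), RR gives ψ = 0.507, H_out = 24.544 kJ/mol
  T = 351.3 K: K = (3.216, 0.307), RR gives ψ = 0.340, H_out = 15.657 kJ/mol
  T = 340.7 K: K = (2.830, 0.265), RR gives ψ = 0.251, H_out = 10.738 kJ/mol
  T = 335.4 K: K = (2.647, 0.246), RR gives ψ = 0.201, H_out = 8.023 kJ/mol
  T = 338.0 K: K = (2.736, 0.255), RR gives ψ = 0.226, H_out = 9.382 kJ/mol
  T = 336.7 K: K = (2.691, 0.250), RR gives ψ = 0.213, H_out = 8.710 kJ/mol
Linear interpolation between T = 336.7 (H_out = 8.710) and T = 338.0 (H_out = 9.382) on hF = 9.031 gives T ≈ 337.3 K, at which ψ = 0.22.

T = 337.3 K, V/F = 0.22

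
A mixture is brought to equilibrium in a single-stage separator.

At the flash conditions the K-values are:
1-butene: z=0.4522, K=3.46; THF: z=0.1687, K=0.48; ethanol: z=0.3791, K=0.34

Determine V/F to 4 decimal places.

Material balance + equilibrium reduce to Σ zᵢ(Kᵢ−1)/(1+V/F(Kᵢ−1)) = 0.
g(0) = ΣzᵢKᵢ − 1 = 0.7745 and g(1) = 1 − Σzᵢ/Kᵢ = -0.5972, so a root lies in (0, 1).
Newton iteration, V/F⁰ = 0.5:
  V/F = 0.5000: g = 0.00685, g' = -1.0015 → V/F = 0.5068
Converged at V/F = 0.5069.

V/F = 0.5069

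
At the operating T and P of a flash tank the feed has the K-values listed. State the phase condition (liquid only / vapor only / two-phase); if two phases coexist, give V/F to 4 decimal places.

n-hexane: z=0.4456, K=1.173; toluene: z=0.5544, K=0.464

ΣzᵢKᵢ = 0.7799; Σzᵢ/Kᵢ = 1.5747.
Since ΣzᵢKᵢ < 1 the mixture is below its bubble point — single liquid phase.

liquid only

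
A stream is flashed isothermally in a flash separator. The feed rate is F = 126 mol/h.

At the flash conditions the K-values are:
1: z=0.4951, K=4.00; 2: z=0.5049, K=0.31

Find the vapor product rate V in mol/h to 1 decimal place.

V = 69.2 mol/h

Let ψ = V/F and solve Σ zᵢ(Kᵢ−1)/(1+ψ(Kᵢ−1)) = 0.
Feasibility: ΣzᵢKᵢ = 2.1369, Σzᵢ/Kᵢ = 1.7525 — both > 1, two phases present.
Newton–Raphson from ψ = 0.39:
  ψ = 0.3900: g = 0.20782, g' = -1.3962 → ψ = 0.5388
  ψ = 0.5388: g = 0.01309, g' = -1.2600 → ψ = 0.5492
Converged at ψ = 0.5492.
Then V = ψ·F = 0.5492·126 = 69.2 mol/h and L = F − V = 56.8 mol/h.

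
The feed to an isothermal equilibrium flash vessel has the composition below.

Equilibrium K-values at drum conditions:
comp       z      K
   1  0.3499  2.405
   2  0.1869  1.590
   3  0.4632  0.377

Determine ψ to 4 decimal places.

Let ψ = V/F and solve Σ zᵢ(Kᵢ−1)/(1+ψ(Kᵢ−1)) = 0.
g(0) = ΣzᵢKᵢ − 1 = 0.3133 and g(1) = 1 − Σzᵢ/Kᵢ = -0.4917, so a root lies in (0, 1).
Iterate (Newton) starting at ψ = 0.55:
  ψ = 0.5500: g = -0.07843, g' = -0.6729 → ψ = 0.4335
  ψ = 0.4335: g = -0.00198, g' = -0.6455 → ψ = 0.4304
Converged at ψ = 0.4304.

ψ = 0.4304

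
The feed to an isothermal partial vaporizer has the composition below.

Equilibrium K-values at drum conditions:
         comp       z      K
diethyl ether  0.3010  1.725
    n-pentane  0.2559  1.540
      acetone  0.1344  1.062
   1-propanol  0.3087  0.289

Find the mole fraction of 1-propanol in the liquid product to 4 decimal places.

x_1-propanol = 0.4166

Let ψ = V/F and solve Σ zᵢ(Kᵢ−1)/(1+ψ(Kᵢ−1)) = 0.
g(0) = ΣzᵢKᵢ − 1 = 0.1453 and g(1) = 1 − Σzᵢ/Kᵢ = -0.5354, so a root lies in (0, 1).
Newton iteration, ψ⁰ = 0.5:
  ψ = 0.5000: g = -0.06350, g' = -0.5077 → ψ = 0.3749
  ψ = 0.3749: g = -0.00461, g' = -0.4400 → ψ = 0.3644
Converged at ψ = 0.3644.
Compositions from xᵢ = zᵢ/(1+ψ(Kᵢ−1)), yᵢ = Kᵢxᵢ:
  diethyl ether: x = 0.2381, y = 0.4107
  n-pentane: x = 0.2138, y = 0.3293
  acetone: x = 0.1314, y = 0.1396
  1-propanol: x = 0.4166, y = 0.1204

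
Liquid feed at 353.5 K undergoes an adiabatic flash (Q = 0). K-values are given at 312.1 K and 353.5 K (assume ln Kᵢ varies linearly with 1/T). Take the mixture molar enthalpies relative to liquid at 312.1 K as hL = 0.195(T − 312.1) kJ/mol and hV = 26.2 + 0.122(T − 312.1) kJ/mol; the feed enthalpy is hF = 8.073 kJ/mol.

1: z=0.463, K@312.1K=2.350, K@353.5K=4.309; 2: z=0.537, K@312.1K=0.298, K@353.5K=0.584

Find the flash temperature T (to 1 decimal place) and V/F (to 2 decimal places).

T = 314.1 K, V/F = 0.29

Adiabatic flash: solve Rachford–Rice at each trial T, then check hF = ψ·hV(T) + (1−ψ)·hL(T).
  T = 312.1 K: K = (2.350, 0.298), RR gives ψ = 0.262, H_out = 6.858 kJ/mol
  T = 353.5 K: K = (4.309, 0.584), RR gives ψ = 0.951, H_out = 30.108 kJ/mol
  T = 332.8 K: K = (3.243, 0.426), RR gives ψ = 0.567, H_out = 18.039 kJ/mol
  T = 322.5 K: K = (2.777, 0.359), RR gives ψ = 0.420, H_out = 12.706 kJ/mol
  T = 317.3 K: K = (2.558, 0.327), RR gives ψ = 0.344, H_out = 9.889 kJ/mol
  T = 314.7 K: K = (2.453, 0.312), RR gives ψ = 0.304, H_out = 8.408 kJ/mol
  T = 313.4 K: K = (2.401, 0.305), RR gives ψ = 0.283, H_out = 7.643 kJ/mol
Linear interpolation between T = 313.4 (H_out = 7.643) and T = 314.7 (H_out = 8.408) on hF = 8.073 gives T ≈ 314.1 K, at which ψ = 0.29.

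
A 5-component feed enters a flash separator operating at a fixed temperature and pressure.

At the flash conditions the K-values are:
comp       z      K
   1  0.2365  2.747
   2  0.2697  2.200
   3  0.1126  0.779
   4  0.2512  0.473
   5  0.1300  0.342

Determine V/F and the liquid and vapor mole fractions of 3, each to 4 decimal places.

Material balance + equilibrium reduce to Σ zᵢ(Kᵢ−1)/(1+V/F(Kᵢ−1)) = 0.
g(0) = ΣzᵢKᵢ − 1 = 0.4940 and g(1) = 1 − Σzᵢ/Kᵢ = -0.2644, so a root lies in (0, 1).
Newton–Raphson from V/F = 0.3:
  V/F = 0.3000: g = 0.21859, g' = -0.7128 → V/F = 0.6066
  V/F = 0.6066: g = 0.02217, g' = -0.6142 → V/F = 0.6428
  V/F = 0.6428: g = -0.00009, g' = -0.6200 → V/F = 0.6426
Converged at V/F = 0.6426.
Compositions from xᵢ = zᵢ/(1+V/F(Kᵢ−1)), yᵢ = Kᵢxᵢ:
  1: x = 0.1114, y = 0.3061
  2: x = 0.1523, y = 0.3350
  3: x = 0.1312, y = 0.1022
  4: x = 0.3798, y = 0.1797
  5: x = 0.2252, y = 0.0770

V/F = 0.6426, x_3 = 0.1312, y_3 = 0.1022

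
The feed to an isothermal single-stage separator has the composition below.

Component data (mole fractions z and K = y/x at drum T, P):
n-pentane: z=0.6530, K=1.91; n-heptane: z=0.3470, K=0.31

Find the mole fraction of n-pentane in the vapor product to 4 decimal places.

y_n-pentane = 0.8237

Material balance + equilibrium reduce to Σ zᵢ(Kᵢ−1)/(1+β(Kᵢ−1)) = 0.
Check two-phase: ΣzᵢKᵢ = 1.3548 > 1 and Σzᵢ/Kᵢ = 1.4612 > 1, so g(0) = 0.3548 > 0 and g(1) = -0.4612 < 0.
Binary case is linear: z₁(K₁−1)(1+β(K₂−1)) + z₂(K₂−1)(1+β(K₁−1)) = 0
⇒ β = [z₁(K₁−1)+z₂(K₂−1)] / [−(K₁−1)(K₂−1)] = 0.35480/0.62790 = 0.5651
Compositions from xᵢ = zᵢ/(1+β(Kᵢ−1)), yᵢ = Kᵢxᵢ:
  n-pentane: x = 0.4312, y = 0.8237
  n-heptane: x = 0.5688, y = 0.1763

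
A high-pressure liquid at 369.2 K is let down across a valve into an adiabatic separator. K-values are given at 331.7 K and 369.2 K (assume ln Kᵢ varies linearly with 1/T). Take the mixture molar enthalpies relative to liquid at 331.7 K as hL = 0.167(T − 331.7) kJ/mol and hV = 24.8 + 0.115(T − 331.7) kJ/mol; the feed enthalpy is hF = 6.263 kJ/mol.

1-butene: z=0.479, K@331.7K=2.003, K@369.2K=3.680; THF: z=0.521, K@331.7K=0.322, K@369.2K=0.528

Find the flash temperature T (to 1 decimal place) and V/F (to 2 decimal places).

T = 334.0 K, V/F = 0.24

Adiabatic flash: solve Rachford–Rice at each trial T, then check hF = ψ·hV(T) + (1−ψ)·hL(T).
  T = 331.7 K: K = (2.003, 0.322), RR gives ψ = 0.187, H_out = 4.639 kJ/mol
  T = 369.2 K: K = (3.680, 0.528), RR gives ψ = 0.820, H_out = 25.009 kJ/mol
  T = 350.4 K: K = (2.757, 0.418), RR gives ψ = 0.526, H_out = 15.654 kJ/mol
  T = 341.0 K: K = (2.358, 0.368), RR gives ψ = 0.374, H_out = 10.648 kJ/mol
  T = 336.4 K: K = (2.178, 0.345), RR gives ψ = 0.289, H_out = 7.871 kJ/mol
  T = 334.0 K: K = (2.087, 0.333), RR gives ψ = 0.239, H_out = 6.282 kJ/mol
Linear interpolation between T = 331.7 (H_out = 4.639) and T = 334.0 (H_out = 6.282) on hF = 6.263 gives T ≈ 334.0 K, at which ψ = 0.24.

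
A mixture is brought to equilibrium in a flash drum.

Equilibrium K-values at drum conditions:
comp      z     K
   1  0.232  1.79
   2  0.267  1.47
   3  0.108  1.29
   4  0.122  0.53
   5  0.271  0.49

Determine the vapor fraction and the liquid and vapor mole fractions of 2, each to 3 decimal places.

ψ = 0.500, x_2 = 0.216, y_2 = 0.318

Newton–Raphson from ψ = 0.5:
  ψ = 0.500: g = -0.0001, g' = -0.293 → ψ = 0.500
Converged at ψ = 0.500.
Compositions from xᵢ = zᵢ/(1+ψ(Kᵢ−1)), yᵢ = Kᵢxᵢ:
  1: x = 0.166, y = 0.298
  2: x = 0.216, y = 0.318
  3: x = 0.094, y = 0.122
  4: x = 0.159, y = 0.085
  5: x = 0.364, y = 0.178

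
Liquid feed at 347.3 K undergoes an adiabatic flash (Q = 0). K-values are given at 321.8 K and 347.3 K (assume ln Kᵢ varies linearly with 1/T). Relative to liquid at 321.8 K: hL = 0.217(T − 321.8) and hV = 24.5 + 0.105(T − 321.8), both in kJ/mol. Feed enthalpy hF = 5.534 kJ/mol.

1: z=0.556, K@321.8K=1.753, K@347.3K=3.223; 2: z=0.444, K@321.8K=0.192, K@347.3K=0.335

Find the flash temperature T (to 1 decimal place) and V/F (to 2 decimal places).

Adiabatic flash: solve Rachford–Rice at each trial T, then check hF = ψ·hV(T) + (1−ψ)·hL(T).
  T = 321.8 K: K = (1.753, 0.192), RR gives ψ = 0.098, H_out = 2.413 kJ/mol
  T = 347.3 K: K = (3.223, 0.335), RR gives ψ = 0.636, H_out = 19.307 kJ/mol
  T = 334.6 K: K = (2.408, 0.257), RR gives ψ = 0.432, H_out = 12.753 kJ/mol
  T = 328.2 K: K = (2.061, 0.223), RR gives ψ = 0.297, H_out = 8.443 kJ/mol
  T = 325.0 K: K = (1.902, 0.207), RR gives ψ = 0.209, H_out = 5.737 kJ/mol
  T = 323.4 K: K = (1.826, 0.199), RR gives ψ = 0.157, H_out = 4.170 kJ/mol
Linear interpolation between T = 323.4 (H_out = 4.170) and T = 325.0 (H_out = 5.737) on hF = 5.534 gives T ≈ 324.8 K, at which ψ = 0.20.

T = 324.8 K, V/F = 0.20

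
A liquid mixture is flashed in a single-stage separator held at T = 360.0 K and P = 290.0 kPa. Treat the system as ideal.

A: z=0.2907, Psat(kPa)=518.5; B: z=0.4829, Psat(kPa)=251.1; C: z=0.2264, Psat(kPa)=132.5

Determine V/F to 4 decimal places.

Raoult's law: Kᵢ = Pᵢˢᵃᵗ/P = Pᵢˢᵃᵗ/290.0.
  K_A = 518.5/290.0 = 1.787931, K_B = 251.1/290.0 = 0.865862, K_C = 132.5/290.0 = 0.456897
Rachford–Rice: g(V/F) = Σ zᵢ(Kᵢ−1)/(1+V/F(Kᵢ−1)) = 0.
Check two-phase: ΣzᵢKᵢ = 1.0413 > 1 and Σzᵢ/Kᵢ = 1.2158 > 1, so g(0) = 0.0413 > 0 and g(1) = -0.2158 < 0.
Newton–Raphson from V/F = 0.5:
  V/F = 0.5000: g = -0.07391, g' = -0.2287 → V/F = 0.1768
  V/F = 0.1768: g = -0.00133, g' = -0.2299 → V/F = 0.1710
Converged at V/F = 0.1711.

V/F = 0.1711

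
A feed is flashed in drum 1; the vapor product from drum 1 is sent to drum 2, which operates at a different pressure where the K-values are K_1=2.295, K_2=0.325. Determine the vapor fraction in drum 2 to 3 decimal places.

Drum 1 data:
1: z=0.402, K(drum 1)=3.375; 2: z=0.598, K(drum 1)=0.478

V/F (drum 2) = 0.598

Drum 1:
Iterate (Newton) starting at ψ₁ = 0.51:
  ψ₁ = 0.510: g = 0.0064, g' = -0.766 → ψ₁ = 0.518
Converged at ψ₁ = 0.518.
Drum-1 compositions:
  1: x = 0.180, y = 0.608
  2: x = 0.820, y = 0.392
Drum-2 feed = drum-1 vapor: z₂ = (0.6081, 0.3919).
Drum 2:
Binary case is linear: z₁(K₁−1)(1+ψ₂(K₂−1)) + z₂(K₂−1)(1+ψ₂(K₁−1)) = 0
⇒ ψ₂ = [z₁(K₁−1)+z₂(K₂−1)] / [−(K₁−1)(K₂−1)] = 0.5230/0.8741 = 0.598
  1: x = 0.343, y = 0.786
  2: x = 0.657, y = 0.214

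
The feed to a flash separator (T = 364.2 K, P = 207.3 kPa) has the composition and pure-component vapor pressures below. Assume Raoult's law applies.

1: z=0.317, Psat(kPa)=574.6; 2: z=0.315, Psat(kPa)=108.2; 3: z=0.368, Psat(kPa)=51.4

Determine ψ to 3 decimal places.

ψ = 0.119

Raoult's law: Kᵢ = Pᵢˢᵃᵗ/P = Pᵢˢᵃᵗ/207.3.
  K_1 = 574.6/207.3 = 2.77183, K_2 = 108.2/207.3 = 0.52195, K_3 = 51.4/207.3 = 0.24795
Material balance + equilibrium reduce to Σ zᵢ(Kᵢ−1)/(1+ψ(Kᵢ−1)) = 0.
Check two-phase: ΣzᵢKᵢ = 1.134 > 1 and Σzᵢ/Kᵢ = 2.202 > 1, so g(0) = 0.134 > 0 and g(1) = -1.202 < 0.
Iterate (Newton) starting at ψ = 0.5:
  ψ = 0.500: g = -0.3436, g' = -0.939 → ψ = 0.134
  ψ = 0.134: g = -0.0147, g' = -0.990 → ψ = 0.119
Converged at ψ = 0.119.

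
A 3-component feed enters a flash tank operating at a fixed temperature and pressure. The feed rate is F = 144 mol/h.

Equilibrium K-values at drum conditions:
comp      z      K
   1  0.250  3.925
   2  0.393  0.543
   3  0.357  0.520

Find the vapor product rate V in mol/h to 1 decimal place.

V = 40.0 mol/h

Rachford–Rice: g(V/F) = Σ zᵢ(Kᵢ−1)/(1+V/F(Kᵢ−1)) = 0.
Feasibility: ΣzᵢKᵢ = 1.380, Σzᵢ/Kᵢ = 1.474 — both > 1, two phases present.
Newton–Raphson from V/F = 0.3:
  V/F = 0.300: g = -0.0188, g' = -0.829 → V/F = 0.277
  V/F = 0.277: g = 0.0004, g' = -0.869 → V/F = 0.278
Converged at V/F = 0.278.
Then V = V/F·F = 0.2778·144 = 40.0 mol/h and L = F − V = 104.0 mol/h.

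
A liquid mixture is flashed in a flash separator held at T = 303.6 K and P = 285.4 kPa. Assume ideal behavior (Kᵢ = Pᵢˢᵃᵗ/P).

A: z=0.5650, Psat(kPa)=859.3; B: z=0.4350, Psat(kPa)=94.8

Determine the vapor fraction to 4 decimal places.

Raoult's law: Kᵢ = Pᵢˢᵃᵗ/P = Pᵢˢᵃᵗ/285.4.
  K_A = 859.3/285.4 = 3.010862, K_B = 94.8/285.4 = 0.332165
Rachford–Rice: g(ψ) = Σ zᵢ(Kᵢ−1)/(1+ψ(Kᵢ−1)) = 0.
Feasibility: ΣzᵢKᵢ = 1.8456, Σzᵢ/Kᵢ = 1.4972 — both > 1, two phases present.
Binary case is linear: z₁(K₁−1)(1+ψ(K₂−1)) + z₂(K₂−1)(1+ψ(K₁−1)) = 0
⇒ ψ = [z₁(K₁−1)+z₂(K₂−1)] / [−(K₁−1)(K₂−1)] = 0.84563/1.34292 = 0.6297

ψ = 0.6297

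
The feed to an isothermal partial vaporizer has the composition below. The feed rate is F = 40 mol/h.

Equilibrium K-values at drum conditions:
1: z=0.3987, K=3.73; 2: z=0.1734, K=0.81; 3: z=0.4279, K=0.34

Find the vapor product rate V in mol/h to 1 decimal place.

Material balance + equilibrium reduce to Σ zᵢ(Kᵢ−1)/(1+β(Kᵢ−1)) = 0.
Feasibility: ΣzᵢKᵢ = 1.7731, Σzᵢ/Kᵢ = 1.5795 — both > 1, two phases present.
Newton iteration, β⁰ = 0.67:
  β = 0.6700: g = -0.15932, g' = -0.9785 → β = 0.5072
  β = 0.5072: g = -0.00453, g' = -0.9514 → β = 0.5024
Converged at β = 0.5024.
Then V = β·F = 0.5024·40 = 20.1 mol/h and L = F − V = 19.9 mol/h.

V = 20.1 mol/h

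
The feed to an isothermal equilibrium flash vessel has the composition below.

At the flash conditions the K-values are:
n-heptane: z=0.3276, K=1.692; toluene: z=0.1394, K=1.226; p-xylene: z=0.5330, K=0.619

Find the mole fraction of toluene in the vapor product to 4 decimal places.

Rachford–Rice: g(β) = Σ zᵢ(Kᵢ−1)/(1+β(Kᵢ−1)) = 0.
Feasibility: ΣzᵢKᵢ = 1.0551, Σzᵢ/Kᵢ = 1.1684 — both > 1, two phases present.
Newton–Raphson from β = 0.5:
  β = 0.5000: g = -0.05413, g' = -0.2104 → β = 0.2427
  β = 0.2427: g = 0.00020, g' = -0.2153 → β = 0.2436
Converged at β = 0.2436.
Compositions from xᵢ = zᵢ/(1+β(Kᵢ−1)), yᵢ = Kᵢxᵢ:
  n-heptane: x = 0.2803, y = 0.4743
  toluene: x = 0.1321, y = 0.1620
  p-xylene: x = 0.5875, y = 0.3637

y_toluene = 0.1620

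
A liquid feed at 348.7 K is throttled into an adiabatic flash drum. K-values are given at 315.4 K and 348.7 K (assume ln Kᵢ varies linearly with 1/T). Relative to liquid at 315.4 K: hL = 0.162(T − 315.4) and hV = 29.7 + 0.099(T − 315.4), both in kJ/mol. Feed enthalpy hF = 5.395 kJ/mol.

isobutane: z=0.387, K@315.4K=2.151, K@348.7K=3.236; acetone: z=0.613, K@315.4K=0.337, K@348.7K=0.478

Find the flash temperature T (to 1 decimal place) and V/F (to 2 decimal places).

T = 321.7 K, V/F = 0.15

Adiabatic flash: solve Rachford–Rice at each trial T, then check hF = ψ·hV(T) + (1−ψ)·hL(T).
  T = 315.4 K: K = (2.151, 0.337), RR gives ψ = 0.051, H_out = 1.519 kJ/mol
  T = 348.7 K: K = (3.236, 0.478), RR gives ψ = 0.467, H_out = 18.291 kJ/mol
  T = 332.0 K: K = (2.664, 0.405), RR gives ψ = 0.282, H_out = 10.759 kJ/mol
  T = 323.7 K: K = (2.400, 0.370), RR gives ψ = 0.177, H_out = 6.499 kJ/mol
  T = 319.5 K: K = (2.272, 0.353), RR gives ψ = 0.117, H_out = 4.096 kJ/mol
  T = 321.6 K: K = (2.336, 0.362), RR gives ψ = 0.147, H_out = 5.323 kJ/mol
Linear interpolation between T = 321.6 (H_out = 5.323) and T = 323.7 (H_out = 6.499) on hF = 5.395 gives T ≈ 321.7 K, at which ψ = 0.15.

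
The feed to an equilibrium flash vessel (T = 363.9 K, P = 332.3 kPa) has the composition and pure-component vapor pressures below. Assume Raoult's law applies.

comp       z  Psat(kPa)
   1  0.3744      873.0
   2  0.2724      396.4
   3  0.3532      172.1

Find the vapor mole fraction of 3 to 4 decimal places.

y_3 = 0.3175

Raoult's law: Kᵢ = Pᵢˢᵃᵗ/P = Pᵢˢᵃᵗ/332.3.
  K_1 = 873.0/332.3 = 2.627144, K_2 = 396.4/332.3 = 1.192898, K_3 = 172.1/332.3 = 0.517906
Material balance + equilibrium reduce to Σ zᵢ(Kᵢ−1)/(1+β(Kᵢ−1)) = 0.
Check two-phase: ΣzᵢKᵢ = 1.4915 > 1 and Σzᵢ/Kᵢ = 1.0528 > 1, so g(0) = 0.4915 > 0 and g(1) = -0.0528 < 0.
Newton–Raphson from β = 0.5:
  β = 0.5000: g = 0.15948, g' = -0.4523 → β = 0.8526
  β = 0.8526: g = 0.01121, g' = -0.4180 → β = 0.8794
  β = 0.8794: g = -0.00006, g' = -0.4225 → β = 0.8793
Converged at β = 0.8793.
Compositions from xᵢ = zᵢ/(1+β(Kᵢ−1)), yᵢ = Kᵢxᵢ:
  1: x = 0.1540, y = 0.4047
  2: x = 0.2329, y = 0.2778
  3: x = 0.6131, y = 0.3175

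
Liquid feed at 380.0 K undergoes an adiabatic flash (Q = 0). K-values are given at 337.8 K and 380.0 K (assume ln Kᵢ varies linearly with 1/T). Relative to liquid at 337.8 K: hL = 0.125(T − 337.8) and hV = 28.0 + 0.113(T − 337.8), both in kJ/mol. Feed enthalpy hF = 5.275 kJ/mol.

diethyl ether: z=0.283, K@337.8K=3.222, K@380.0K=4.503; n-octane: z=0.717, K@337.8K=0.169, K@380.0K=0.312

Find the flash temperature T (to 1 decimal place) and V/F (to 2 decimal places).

Adiabatic flash: solve Rachford–Rice at each trial T, then check hF = ψ·hV(T) + (1−ψ)·hL(T).
  T = 337.8 K: K = (3.222, 0.169), RR gives ψ = 0.018, H_out = 0.500 kJ/mol
  T = 380.0 K: K = (4.503, 0.312), RR gives ψ = 0.207, H_out = 10.957 kJ/mol
  T = 358.9 K: K = (3.847, 0.234), RR gives ψ = 0.117, H_out = 5.897 kJ/mol
  T = 348.4 K: K = (3.531, 0.200), RR gives ψ = 0.070, H_out = 3.289 kJ/mol
  T = 353.6 K: K = (3.687, 0.216), RR gives ψ = 0.094, H_out = 4.595 kJ/mol
  T = 356.2 K: K = (3.765, 0.225), RR gives ψ = 0.106, H_out = 5.237 kJ/mol
  T = 357.5 K: K = (3.804, 0.229), RR gives ψ = 0.111, H_out = 5.556 kJ/mol
Linear interpolation between T = 356.2 (H_out = 5.237) and T = 357.5 (H_out = 5.556) on hF = 5.275 gives T ≈ 356.4 K, at which ψ = 0.11.

T = 356.4 K, V/F = 0.11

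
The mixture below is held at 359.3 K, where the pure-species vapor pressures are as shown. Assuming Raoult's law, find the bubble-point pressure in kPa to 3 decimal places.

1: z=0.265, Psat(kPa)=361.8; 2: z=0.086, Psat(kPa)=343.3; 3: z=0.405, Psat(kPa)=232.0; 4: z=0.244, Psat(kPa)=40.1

At the bubble point ψ → 0, so ΣzᵢKᵢ = 1 with Kᵢ = Pᵢˢᵃᵗ/P ⇒ P = ΣzᵢPᵢˢᵃᵗ.
P = 0.265·361.8 + 0.086·343.3 + 0.405·232.0 + 0.244·40.1 = 229.145 kPa

Pbub = 229.145 kPa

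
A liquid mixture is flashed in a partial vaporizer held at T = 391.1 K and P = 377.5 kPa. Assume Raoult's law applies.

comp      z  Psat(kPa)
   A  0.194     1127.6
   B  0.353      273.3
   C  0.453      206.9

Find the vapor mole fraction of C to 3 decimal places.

y_C = 0.261

Raoult's law: Kᵢ = Pᵢˢᵃᵗ/P = Pᵢˢᵃᵗ/377.5.
  K_A = 1127.6/377.5 = 2.98702, K_B = 273.3/377.5 = 0.72397, K_C = 206.9/377.5 = 0.54808
Rachford–Rice: g(ψ) = Σ zᵢ(Kᵢ−1)/(1+ψ(Kᵢ−1)) = 0.
Feasibility: ΣzᵢKᵢ = 1.083, Σzᵢ/Kᵢ = 1.379 — both > 1, two phases present.
Iterate (Newton) starting at ψ = 0.32:
  ψ = 0.320: g = -0.1106, g' = -0.445 → ψ = 0.072
  ψ = 0.072: g = 0.0265, g' = -0.714 → ψ = 0.109
  ψ = 0.109: g = 0.0012, g' = -0.649 → ψ = 0.111
Converged at ψ = 0.111.
Compositions from xᵢ = zᵢ/(1+ψ(Kᵢ−1)), yᵢ = Kᵢxᵢ:
  A: x = 0.159, y = 0.475
  B: x = 0.364, y = 0.264
  C: x = 0.477, y = 0.261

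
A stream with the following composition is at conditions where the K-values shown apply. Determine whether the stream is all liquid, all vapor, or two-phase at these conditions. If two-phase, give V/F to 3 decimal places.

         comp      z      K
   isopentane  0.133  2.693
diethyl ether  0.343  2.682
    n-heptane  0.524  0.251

ΣzᵢKᵢ = 1.410; Σzᵢ/Kᵢ = 2.265.
Both exceed 1, so a two-phase solution exists.
Rachford–Rice: g(ψ) = Σ zᵢ(Kᵢ−1)/(1+ψ(Kᵢ−1)) = 0.
Newton iteration, ψ⁰ = 0.5:
  ψ = 0.500: g = -0.1921, g' = -1.149 → ψ = 0.333
  ψ = 0.333: g = -0.0089, g' = -1.076 → ψ = 0.325
Converged at ψ = 0.325.

two-phase, V/F = 0.325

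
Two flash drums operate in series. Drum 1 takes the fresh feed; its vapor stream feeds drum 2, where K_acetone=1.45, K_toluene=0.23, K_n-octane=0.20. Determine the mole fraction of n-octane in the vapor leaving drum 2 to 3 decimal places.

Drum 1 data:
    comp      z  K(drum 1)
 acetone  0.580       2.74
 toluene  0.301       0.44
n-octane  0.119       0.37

Drum 1:
Material balance + equilibrium reduce to Σ zᵢ(Kᵢ−1)/(1+ψ₁(Kᵢ−1)) = 0.
Feasibility: ΣzᵢKᵢ = 1.766, Σzᵢ/Kᵢ = 1.217 — both > 1, two phases present.
Newton–Raphson from ψ₁ = 0.5:
  ψ₁ = 0.500: g = 0.1961, g' = -0.785 → ψ₁ = 0.750
  ψ₁ = 0.750: g = 0.0052, g' = -0.781 → ψ₁ = 0.757
Converged at ψ₁ = 0.757.
Drum-1 compositions:
  acetone: x = 0.250, y = 0.686
  toluene: x = 0.522, y = 0.230
  n-octane: x = 0.227, y = 0.084
Drum-2 feed = drum-1 vapor: z₂ = (0.6861, 0.2298, 0.0841).
Drum 2:
Rachford–Rice: g(ψ₂) = Σ zᵢ(Kᵢ−1)/(1+ψ₂(Kᵢ−1)) = 0.
Feasibility: ΣzᵢKᵢ = 1.065, Σzᵢ/Kᵢ = 1.893 — both > 1, two phases present.
Newton iteration, ψ₂⁰ = 0.31:
  ψ₂ = 0.310: g = -0.0510, g' = -0.437 → ψ₂ = 0.193
  ψ₂ = 0.193: g = -0.0035, g' = -0.381 → ψ₂ = 0.184
Converged at ψ₂ = 0.184.
  acetone: x = 0.634, y = 0.919
  toluene: x = 0.268, y = 0.062
  n-octane: x = 0.099, y = 0.020

y_n-octane (drum 2) = 0.020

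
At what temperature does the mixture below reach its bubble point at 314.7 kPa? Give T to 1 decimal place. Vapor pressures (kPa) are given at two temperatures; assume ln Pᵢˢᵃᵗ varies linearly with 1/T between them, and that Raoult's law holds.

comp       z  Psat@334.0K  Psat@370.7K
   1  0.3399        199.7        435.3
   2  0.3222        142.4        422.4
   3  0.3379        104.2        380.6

T = 360.3 K

Bubble-point temperature: ΣzᵢPᵢˢᵃᵗ(T) = P. Interpolate ln Pᵢˢᵃᵗ = aᵢ + bᵢ/T.
  T = 334.0 K: ΣzᵢPᵢˢᵃᵗ = 148.97 kPa
  T = 370.7 K: ΣzᵢPᵢˢᵃᵗ = 412.66 kPa
  T = 352.4 K: ΣzᵢPᵢˢᵃᵗ = 253.51 kPa
  T = 361.5 K: ΣzᵢPᵢˢᵃᵗ = 324.59 kPa
  T = 356.9 K: ΣzᵢPᵢˢᵃᵗ = 286.83 kPa
  T = 359.2 K: ΣzᵢPᵢˢᵃᵗ = 305.22 kPa
Interpolating between 359.2 K and 361.5 K gives T ≈ 360.3 K.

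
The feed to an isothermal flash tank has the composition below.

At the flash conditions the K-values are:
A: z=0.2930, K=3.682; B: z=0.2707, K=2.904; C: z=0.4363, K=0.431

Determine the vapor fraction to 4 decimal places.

ψ = 0.7981

Rachford–Rice: g(ψ) = Σ zᵢ(Kᵢ−1)/(1+ψ(Kᵢ−1)) = 0.
g(0) = ΣzᵢKᵢ − 1 = 1.0530 and g(1) = 1 − Σzᵢ/Kᵢ = -0.1851, so a root lies in (0, 1).
Iterate (Newton) starting at ψ = 0.44:
  ψ = 0.4400: g = 0.30975, g' = -0.9854 → ψ = 0.7543
  ψ = 0.7543: g = 0.03655, g' = -0.8295 → ψ = 0.7984
  ψ = 0.7984: g = -0.00025, g' = -0.8424 → ψ = 0.7981
Converged at ψ = 0.7981.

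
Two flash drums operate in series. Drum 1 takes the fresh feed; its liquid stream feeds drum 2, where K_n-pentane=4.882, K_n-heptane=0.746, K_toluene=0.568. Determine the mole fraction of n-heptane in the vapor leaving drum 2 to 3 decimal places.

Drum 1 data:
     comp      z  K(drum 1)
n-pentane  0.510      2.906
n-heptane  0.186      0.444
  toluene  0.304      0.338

y_n-heptane (drum 2) = 0.229

Drum 1:
Rachford–Rice: g(ψ₁) = Σ zᵢ(Kᵢ−1)/(1+ψ₁(Kᵢ−1)) = 0.
Check two-phase: ΣzᵢKᵢ = 1.667 > 1 and Σzᵢ/Kᵢ = 1.494 > 1, so g(0) = 0.667 > 0 and g(1) = -0.494 < 0.
Iterate (Newton) starting at ψ₁ = 0.47:
  ψ₁ = 0.470: g = 0.0806, g' = -0.902 → ψ₁ = 0.559
  ψ₁ = 0.559: g = 0.0008, g' = -0.891 → ψ₁ = 0.560
Converged at ψ₁ = 0.560.
Drum-1 compositions:
  n-pentane: x = 0.247, y = 0.717
  n-heptane: x = 0.270, y = 0.120
  toluene: x = 0.483, y = 0.163
Drum-2 feed = drum-1 liquid: z₂ = (0.2466, 0.2701, 0.4832).
Drum 2:
Let ψ₂ = V/F and solve Σ zᵢ(Kᵢ−1)/(1+ψ₂(Kᵢ−1)) = 0.
Feasibility: ΣzᵢKᵢ = 1.680, Σzᵢ/Kᵢ = 1.263 — both > 1, two phases present.
Iterate (Newton) starting at ψ₂ = 0.46:
  ψ₂ = 0.460: g = 0.0055, g' = -0.642 → ψ₂ = 0.469
Converged at ψ₂ = 0.469.
  n-pentane: x = 0.087, y = 0.427
  n-heptane: x = 0.307, y = 0.229
  toluene: x = 0.606, y = 0.344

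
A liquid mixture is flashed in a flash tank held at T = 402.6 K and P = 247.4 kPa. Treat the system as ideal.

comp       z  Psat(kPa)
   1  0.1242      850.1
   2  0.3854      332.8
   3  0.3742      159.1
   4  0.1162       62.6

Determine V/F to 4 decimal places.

Raoult's law: Kᵢ = Pᵢˢᵃᵗ/P = Pᵢˢᵃᵗ/247.4.
  K_1 = 850.1/247.4 = 3.436136, K_2 = 332.8/247.4 = 1.345190, K_3 = 159.1/247.4 = 0.643088, K_4 = 62.6/247.4 = 0.253032
Rachford–Rice: g(V/F) = Σ zᵢ(Kᵢ−1)/(1+V/F(Kᵢ−1)) = 0.
Check two-phase: ΣzᵢKᵢ = 1.2153 > 1 and Σzᵢ/Kᵢ = 1.3638 > 1, so g(0) = 0.2153 > 0 and g(1) = -0.3638 < 0.
Iterate (Newton) starting at V/F = 0.5:
  V/F = 0.5000: g = -0.05124, g' = -0.4190 → V/F = 0.3777
Converged at V/F = 0.3777.

V/F = 0.3777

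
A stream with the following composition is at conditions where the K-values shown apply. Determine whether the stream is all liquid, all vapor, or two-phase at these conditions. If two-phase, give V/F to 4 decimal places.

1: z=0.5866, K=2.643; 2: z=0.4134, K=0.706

ΣzᵢKᵢ = 1.8422; Σzᵢ/Kᵢ = 0.8075.
Since Σzᵢ/Kᵢ < 1 the mixture is above its dew point — single vapor phase.

all vapor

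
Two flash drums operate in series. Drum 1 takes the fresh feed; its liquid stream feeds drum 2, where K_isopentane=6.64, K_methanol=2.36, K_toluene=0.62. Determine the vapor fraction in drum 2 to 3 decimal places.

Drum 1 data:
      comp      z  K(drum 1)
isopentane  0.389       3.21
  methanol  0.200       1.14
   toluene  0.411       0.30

Drum 1:
Let ψ₁ = V/F and solve Σ zᵢ(Kᵢ−1)/(1+ψ₁(Kᵢ−1)) = 0.
Feasibility: ΣzᵢKᵢ = 1.600, Σzᵢ/Kᵢ = 1.667 — both > 1, two phases present.
Newton iteration, ψ₁⁰ = 0.42:
  ψ₁ = 0.420: g = 0.0648, g' = -0.919 → ψ₁ = 0.491
Converged at ψ₁ = 0.491.
Drum-1 compositions:
  isopentane: x = 0.187, y = 0.599
  methanol: x = 0.187, y = 0.213
  toluene: x = 0.626, y = 0.188
Drum-2 feed = drum-1 liquid: z₂ = (0.1865, 0.1871, 0.6263).
Drum 2:
Newton iteration, ψ₂⁰ = 0.5:
  ψ₂ = 0.500: g = 0.1331, g' = -0.667 → ψ₂ = 0.699
  ψ₂ = 0.699: g = 0.0190, g' = -0.501 → ψ₂ = 0.737
  ψ₂ = 0.737: g = 0.0003, g' = -0.484 → ψ₂ = 0.738
Converged at ψ₂ = 0.738.
  isopentane: x = 0.036, y = 0.240
  methanol: x = 0.093, y = 0.220
  toluene: x = 0.870, y = 0.540

V/F (drum 2) = 0.738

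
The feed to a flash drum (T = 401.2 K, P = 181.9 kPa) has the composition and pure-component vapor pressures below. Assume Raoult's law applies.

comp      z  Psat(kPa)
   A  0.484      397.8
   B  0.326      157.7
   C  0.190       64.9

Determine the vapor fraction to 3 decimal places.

ψ = 0.789

Raoult's law: Kᵢ = Pᵢˢᵃᵗ/P = Pᵢˢᵃᵗ/181.9.
  K_A = 397.8/181.9 = 2.18692, K_B = 157.7/181.9 = 0.86696, K_C = 64.9/181.9 = 0.35679
Rachford–Rice: g(ψ) = Σ zᵢ(Kᵢ−1)/(1+ψ(Kᵢ−1)) = 0.
Feasibility: ΣzᵢKᵢ = 1.409, Σzᵢ/Kᵢ = 1.130 — both > 1, two phases present.
Newton–Raphson from ψ = 0.5:
  ψ = 0.500: g = 0.1339, g' = -0.446 → ψ = 0.800
  ψ = 0.800: g = -0.0058, g' = -0.520 → ψ = 0.789
Converged at ψ = 0.789.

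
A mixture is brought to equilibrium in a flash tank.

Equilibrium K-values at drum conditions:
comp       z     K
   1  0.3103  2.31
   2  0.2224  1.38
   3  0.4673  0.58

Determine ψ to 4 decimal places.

ψ = 0.7024

Let ψ = V/F and solve Σ zᵢ(Kᵢ−1)/(1+ψ(Kᵢ−1)) = 0.
Feasibility: ΣzᵢKᵢ = 1.2947, Σzᵢ/Kᵢ = 1.1012 — both > 1, two phases present.
Newton–Raphson from ψ = 0.38:
  ψ = 0.3800: g = 0.11170, g' = -0.3786 → ψ = 0.6750
  ψ = 0.6750: g = 0.00905, g' = -0.3309 → ψ = 0.7024
Converged at ψ = 0.7024.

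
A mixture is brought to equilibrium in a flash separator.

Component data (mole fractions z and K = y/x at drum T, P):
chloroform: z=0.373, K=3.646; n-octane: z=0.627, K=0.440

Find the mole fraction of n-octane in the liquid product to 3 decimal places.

x_n-octane = 0.825

Let ψ = V/F and solve Σ zᵢ(Kᵢ−1)/(1+ψ(Kᵢ−1)) = 0.
g(0) = ΣzᵢKᵢ − 1 = 0.636 and g(1) = 1 − Σzᵢ/Kᵢ = -0.527, so a root lies in (0, 1).
Iterate (Newton) starting at ψ = 0.5:
  ψ = 0.500: g = -0.0628, g' = -0.863 → ψ = 0.427
  ψ = 0.427: g = 0.0017, g' = -0.915 → ψ = 0.429
Converged at ψ = 0.429.
Compositions from xᵢ = zᵢ/(1+ψ(Kᵢ−1)), yᵢ = Kᵢxᵢ:
  chloroform: x = 0.175, y = 0.637
  n-octane: x = 0.825, y = 0.363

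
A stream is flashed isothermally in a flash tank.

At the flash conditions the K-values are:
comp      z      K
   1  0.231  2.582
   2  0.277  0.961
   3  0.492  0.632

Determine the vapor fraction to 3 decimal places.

Newton iteration, ψ⁰ = 0.5:
  ψ = 0.500: g = -0.0289, g' = -0.281 → ψ = 0.397
  ψ = 0.397: g = 0.0014, g' = -0.310 → ψ = 0.402
Converged at ψ = 0.402.

ψ = 0.402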